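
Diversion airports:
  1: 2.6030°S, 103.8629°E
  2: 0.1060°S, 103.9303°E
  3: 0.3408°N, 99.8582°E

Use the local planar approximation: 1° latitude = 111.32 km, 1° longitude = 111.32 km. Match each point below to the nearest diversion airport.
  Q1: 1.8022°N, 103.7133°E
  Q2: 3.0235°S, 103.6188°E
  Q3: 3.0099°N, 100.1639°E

Q1→2; Q2→1; Q3→3

Q1 at 1.8022°N, 103.7133°E:
  1: √((-4.4052·111.32)² + (0.1496·111.32)²) = √(240479.276384 + 277.338130) = 490.6696 km
  2: √((-1.9082·111.32)² + (0.2170·111.32)²) = √(45122.606469 + 583.533593) = 213.7899 km
  3: √((-1.4614·111.32)² + (-3.8551·111.32)²) = √(26465.774107 + 184169.492476) = 458.9502 km
  → nearest: 2 (213.7899 km)
Q2 at 3.0235°S, 103.6188°E:
  1: √((0.4205·111.32)² + (0.2441·111.32)²) = √(2191.181717 + 738.383450) = 54.1255 km
  2: √((2.9175·111.32)² + (0.3115·111.32)²) = √(105479.515131 + 1202.437459) = 326.6220 km
  3: √((3.3643·111.32)² + (-3.7606·111.32)²) = √(140260.643317 + 175251.070202) = 561.7043 km
  → nearest: 1 (54.1255 km)
Q3 at 3.0099°N, 100.1639°E:
  1: √((-5.6129·111.32)² + (3.6990·111.32)²) = √(390410.064574 + 169556.739994) = 748.3093 km
  2: √((-3.1159·111.32)² + (3.7664·111.32)²) = √(120313.238719 + 175792.069006) = 544.1556 km
  3: √((-2.6691·111.32)² + (-0.3057·111.32)²) = √(88282.797357 + 1158.076564) = 299.0667 km
  → nearest: 3 (299.0667 km)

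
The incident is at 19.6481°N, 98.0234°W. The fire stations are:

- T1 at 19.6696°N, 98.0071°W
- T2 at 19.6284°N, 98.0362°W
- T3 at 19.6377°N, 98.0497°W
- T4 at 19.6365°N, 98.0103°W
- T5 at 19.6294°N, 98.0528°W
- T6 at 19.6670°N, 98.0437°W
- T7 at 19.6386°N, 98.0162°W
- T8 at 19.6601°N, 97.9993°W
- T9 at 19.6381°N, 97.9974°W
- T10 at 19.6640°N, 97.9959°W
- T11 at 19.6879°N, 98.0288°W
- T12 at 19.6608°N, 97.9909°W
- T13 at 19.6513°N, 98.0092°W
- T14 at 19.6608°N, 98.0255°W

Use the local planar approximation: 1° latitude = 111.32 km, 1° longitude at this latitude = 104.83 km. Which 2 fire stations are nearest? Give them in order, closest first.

T7, T14

Distances from 19.6481°N, 98.0234°W:
T1: 2.9408 km
T2: 2.5709 km
T3: 2.9902 km
T4: 1.8850 km
T5: 3.7192 km
T6: 2.9925 km
T7: 1.2993 km
T8: 2.8578 km
T9: 2.9441 km
T10: 3.3828 km
T11: 4.4666 km
T12: 3.6887 km
T13: 1.5306 km
T14: 1.4308 km
Sorted: T7 (1.2993 km) < T14 (1.4308 km) < T13 (1.5306 km) < T4 (1.8850 km) < …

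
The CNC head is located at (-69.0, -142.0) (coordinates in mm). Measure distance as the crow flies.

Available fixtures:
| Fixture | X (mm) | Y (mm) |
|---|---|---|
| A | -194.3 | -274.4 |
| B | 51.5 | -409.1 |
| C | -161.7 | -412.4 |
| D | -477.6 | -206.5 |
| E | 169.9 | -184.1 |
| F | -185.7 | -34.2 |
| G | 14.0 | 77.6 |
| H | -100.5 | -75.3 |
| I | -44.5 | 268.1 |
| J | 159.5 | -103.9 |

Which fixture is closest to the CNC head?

H

Distances from (-69.0, -142.0):
A: √((-125.3)² + (-132.4)²) = √(15700.090 + 17529.760) = 182.3 mm
B: √((120.5)² + (-267.1)²) = √(14520.250 + 71342.410) = 293.0 mm
C: √((-92.7)² + (-270.4)²) = √(8593.290 + 73116.160) = 285.8 mm
D: √((-408.6)² + (-64.5)²) = √(166953.960 + 4160.250) = 413.7 mm
E: √((238.9)² + (-42.1)²) = √(57073.210 + 1772.410) = 242.6 mm
F: √((-116.7)² + (107.8)²) = √(13618.890 + 11620.840) = 158.9 mm
G: √((83.0)² + (219.6)²) = √(6889.000 + 48224.160) = 234.8 mm
H: √((-31.5)² + (66.7)²) = √(992.250 + 4448.890) = 73.8 mm
I: √((24.5)² + (410.1)²) = √(600.250 + 168182.010) = 410.8 mm
J: √((228.5)² + (38.1)²) = √(52212.250 + 1451.610) = 231.7 mm
Minimum: H at 73.8 mm.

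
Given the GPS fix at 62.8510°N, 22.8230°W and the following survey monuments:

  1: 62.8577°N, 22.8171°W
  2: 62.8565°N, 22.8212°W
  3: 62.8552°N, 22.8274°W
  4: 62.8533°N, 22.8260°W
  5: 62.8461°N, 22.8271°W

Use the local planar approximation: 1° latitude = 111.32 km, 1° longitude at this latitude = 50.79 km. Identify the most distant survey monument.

Distances from 62.8510°N, 22.8230°W:
1: √((0.0067·111.32)² + (0.0059·50.79)²) = √(0.556283 + 0.089797) = 0.8038 km
2: √((0.0055·111.32)² + (0.0018·50.79)²) = √(0.374862 + 0.008358) = 0.6190 km
3: √((0.0042·111.32)² + (-0.0044·50.79)²) = √(0.218597 + 0.049942) = 0.5182 km
4: √((0.0023·111.32)² + (-0.0030·50.79)²) = √(0.065554 + 0.023217) = 0.2979 km
5: √((-0.0049·111.32)² + (-0.0041·50.79)²) = √(0.297535 + 0.043363) = 0.5839 km
Maximum: 1 at 0.8038 km.

1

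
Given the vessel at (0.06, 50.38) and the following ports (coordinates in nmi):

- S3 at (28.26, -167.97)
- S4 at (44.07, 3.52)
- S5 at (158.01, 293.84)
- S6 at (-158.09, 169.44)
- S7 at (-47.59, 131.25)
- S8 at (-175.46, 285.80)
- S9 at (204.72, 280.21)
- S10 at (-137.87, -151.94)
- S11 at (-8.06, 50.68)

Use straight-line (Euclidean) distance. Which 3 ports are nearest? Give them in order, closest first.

S11, S4, S7

Distances from (0.06, 50.38):
S3: √((28.20)² + (-218.35)²) = √(795.2400 + 47676.7225) = 220.16 nmi
S4: √((44.01)² + (-46.86)²) = √(1936.8801 + 2195.8596) = 64.29 nmi
S5: √((157.95)² + (243.46)²) = √(24948.2025 + 59272.7716) = 290.21 nmi
S6: √((-158.15)² + (119.06)²) = √(25011.4225 + 14175.2836) = 197.96 nmi
S7: √((-47.65)² + (80.87)²) = √(2270.5225 + 6539.9569) = 93.86 nmi
S8: √((-175.52)² + (235.42)²) = √(30807.2704 + 55422.5764) = 293.65 nmi
S9: √((204.66)² + (229.83)²) = √(41885.7156 + 52821.8289) = 307.75 nmi
S10: √((-137.93)² + (-202.32)²) = √(19024.6849 + 40933.3824) = 244.86 nmi
S11: √((-8.12)² + (0.30)²) = √(65.9344 + 0.0900) = 8.13 nmi
Sorted: S11 (8.13 nmi) < S4 (64.29 nmi) < S7 (93.86 nmi) < S6 (197.96 nmi) < S3 (220.16 nmi) < …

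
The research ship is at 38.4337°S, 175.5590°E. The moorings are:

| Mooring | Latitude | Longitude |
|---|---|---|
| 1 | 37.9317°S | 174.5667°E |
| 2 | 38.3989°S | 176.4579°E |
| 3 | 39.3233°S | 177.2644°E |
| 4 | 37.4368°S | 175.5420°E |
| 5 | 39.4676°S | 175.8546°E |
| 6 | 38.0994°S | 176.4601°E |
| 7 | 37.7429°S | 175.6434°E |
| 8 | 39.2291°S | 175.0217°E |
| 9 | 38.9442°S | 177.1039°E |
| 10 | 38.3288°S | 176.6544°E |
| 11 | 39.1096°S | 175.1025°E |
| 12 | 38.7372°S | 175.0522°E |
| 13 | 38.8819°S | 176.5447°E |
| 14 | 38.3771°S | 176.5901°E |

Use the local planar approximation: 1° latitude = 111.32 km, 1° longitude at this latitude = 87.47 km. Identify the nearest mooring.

Distances from 38.4337°S, 175.5590°E:
1: 103.2303 km
2: 78.7222 km
3: 179.0505 km
4: 110.9849 km
5: 117.9623 km
6: 87.1629 km
7: 77.2534 km
8: 100.2437 km
9: 146.5957 km
10: 96.5236 km
11: 85.1801 km
12: 55.7369 km
13: 99.6149 km
14: 90.4101 km
Minimum: 12 at 55.7369 km.

12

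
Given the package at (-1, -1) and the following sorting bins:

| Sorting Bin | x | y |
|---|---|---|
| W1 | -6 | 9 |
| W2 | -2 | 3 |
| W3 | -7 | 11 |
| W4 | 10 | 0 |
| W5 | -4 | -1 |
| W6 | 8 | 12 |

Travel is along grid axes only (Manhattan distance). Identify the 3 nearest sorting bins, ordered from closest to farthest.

Distances from (-1, -1):
W1: |-5| + |10| = 5 + 10 = 15
W2: |-1| + |4| = 1 + 4 = 5
W3: |-6| + |12| = 6 + 12 = 18
W4: |11| + |1| = 11 + 1 = 12
W5: |-3| + |0| = 3 + 0 = 3
W6: |9| + |13| = 9 + 13 = 22
Sorted: W5 (3) < W2 (5) < W4 (12) < W1 (15) < W3 (18) < …

W5, W2, W4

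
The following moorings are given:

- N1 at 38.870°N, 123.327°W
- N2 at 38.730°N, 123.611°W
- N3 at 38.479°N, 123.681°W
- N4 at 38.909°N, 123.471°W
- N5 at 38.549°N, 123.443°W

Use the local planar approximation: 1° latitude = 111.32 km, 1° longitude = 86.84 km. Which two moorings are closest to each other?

N1 and N4

Pairwise distances:
N1–N2: 29.174 km
N1–N3: 53.287 km
N1–N4: 13.237 km
N1–N5: 37.126 km
N2–N3: 28.595 km
N2–N4: 23.342 km
N2–N5: 24.876 km
N3–N4: 51.224 km
N3–N5: 22.088 km
N4–N5: 40.149 km
Closest pair: N1–N4 at 13.237 km.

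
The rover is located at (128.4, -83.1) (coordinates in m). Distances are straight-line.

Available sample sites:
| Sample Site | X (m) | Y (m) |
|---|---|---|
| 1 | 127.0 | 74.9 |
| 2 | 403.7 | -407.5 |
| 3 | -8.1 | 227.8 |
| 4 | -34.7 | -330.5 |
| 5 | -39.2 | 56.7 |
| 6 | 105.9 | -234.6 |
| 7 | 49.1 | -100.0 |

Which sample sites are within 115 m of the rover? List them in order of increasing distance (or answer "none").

7

Distances from (128.4, -83.1):
1: √((-1.4)² + (158.0)²) = √(1.960 + 24964.000) = 158.0 m
2: √((275.3)² + (-324.4)²) = √(75790.090 + 105235.360) = 425.5 m
3: √((-136.5)² + (310.9)²) = √(18632.250 + 96658.810) = 339.5 m
4: √((-163.1)² + (-247.4)²) = √(26601.610 + 61206.760) = 296.3 m
5: √((-167.6)² + (139.8)²) = √(28089.760 + 19544.040) = 218.3 m
6: √((-22.5)² + (-151.5)²) = √(506.250 + 22952.250) = 153.2 m
7: √((-79.3)² + (-16.9)²) = √(6288.490 + 285.610) = 81.1 m
Threshold 115 m: 7 (81.1 m) is within range.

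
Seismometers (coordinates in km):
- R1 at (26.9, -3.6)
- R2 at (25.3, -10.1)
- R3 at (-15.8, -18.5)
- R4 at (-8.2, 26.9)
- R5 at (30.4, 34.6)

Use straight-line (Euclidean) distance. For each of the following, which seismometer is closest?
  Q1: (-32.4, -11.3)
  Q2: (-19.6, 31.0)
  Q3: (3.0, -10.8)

Q1→R3; Q2→R4; Q3→R3

Q1 at (-32.4, -11.3):
  R1: √((59.3)² + (7.7)²) = √(3516.490 + 59.290) = 59.8 km
  R2: √((57.7)² + (1.2)²) = √(3329.290 + 1.440) = 57.7 km
  R3: √((16.6)² + (-7.2)²) = √(275.560 + 51.840) = 18.1 km
  R4: √((24.2)² + (38.2)²) = √(585.640 + 1459.240) = 45.2 km
  R5: √((62.8)² + (45.9)²) = √(3943.840 + 2106.810) = 77.8 km
  → nearest: R3 (18.1 km)
Q2 at (-19.6, 31.0):
  R1: √((46.5)² + (-34.6)²) = √(2162.250 + 1197.160) = 58.0 km
  R2: √((44.9)² + (-41.1)²) = √(2016.010 + 1689.210) = 60.9 km
  R3: √((3.8)² + (-49.5)²) = √(14.440 + 2450.250) = 49.6 km
  R4: √((11.4)² + (-4.1)²) = √(129.960 + 16.810) = 12.1 km
  R5: √((50.0)² + (3.6)²) = √(2500.000 + 12.960) = 50.1 km
  → nearest: R4 (12.1 km)
Q3 at (3.0, -10.8):
  R1: √((23.9)² + (7.2)²) = √(571.210 + 51.840) = 25.0 km
  R2: √((22.3)² + (0.7)²) = √(497.290 + 0.490) = 22.3 km
  R3: √((-18.8)² + (-7.7)²) = √(353.440 + 59.290) = 20.3 km
  R4: √((-11.2)² + (37.7)²) = √(125.440 + 1421.290) = 39.3 km
  R5: √((27.4)² + (45.4)²) = √(750.760 + 2061.160) = 53.0 km
  → nearest: R3 (20.3 km)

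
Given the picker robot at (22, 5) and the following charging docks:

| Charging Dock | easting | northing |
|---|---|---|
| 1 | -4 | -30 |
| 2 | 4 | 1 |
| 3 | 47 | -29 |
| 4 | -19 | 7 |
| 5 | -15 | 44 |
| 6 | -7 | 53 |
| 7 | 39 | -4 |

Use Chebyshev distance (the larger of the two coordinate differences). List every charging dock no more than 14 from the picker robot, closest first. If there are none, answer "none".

none

Distances from (22, 5):
1: 35
2: 18
3: 34
4: 41
5: 39
6: 48
7: 17
Threshold 14: none within range.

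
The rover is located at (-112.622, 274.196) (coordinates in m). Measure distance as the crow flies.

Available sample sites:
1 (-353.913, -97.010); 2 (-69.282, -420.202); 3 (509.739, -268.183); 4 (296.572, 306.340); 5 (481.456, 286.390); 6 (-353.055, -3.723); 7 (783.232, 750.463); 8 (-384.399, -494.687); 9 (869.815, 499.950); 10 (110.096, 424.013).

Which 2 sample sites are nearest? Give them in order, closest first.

Distances from (-112.622, 274.196):
1: 442.736 m
2: 695.749 m
3: 825.535 m
4: 410.455 m
5: 594.203 m
6: 367.487 m
7: 1014.586 m
8: 815.502 m
9: 1008.041 m
10: 268.418 m
Sorted: 10 (268.418 m) < 6 (367.487 m) < 4 (410.455 m) < 1 (442.736 m) < …

10, 6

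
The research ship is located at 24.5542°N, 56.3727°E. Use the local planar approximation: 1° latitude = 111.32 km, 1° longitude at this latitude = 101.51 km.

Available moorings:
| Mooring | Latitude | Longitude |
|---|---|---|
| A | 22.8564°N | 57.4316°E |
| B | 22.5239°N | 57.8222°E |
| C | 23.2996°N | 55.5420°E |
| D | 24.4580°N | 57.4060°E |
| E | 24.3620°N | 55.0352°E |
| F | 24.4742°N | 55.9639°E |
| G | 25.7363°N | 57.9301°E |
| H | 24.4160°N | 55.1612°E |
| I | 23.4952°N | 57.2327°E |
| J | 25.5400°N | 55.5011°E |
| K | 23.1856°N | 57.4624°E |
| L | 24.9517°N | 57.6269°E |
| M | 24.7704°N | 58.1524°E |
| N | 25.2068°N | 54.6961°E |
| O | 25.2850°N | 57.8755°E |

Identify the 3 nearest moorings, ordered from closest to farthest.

Distances from 24.5542°N, 56.3727°E:
A: √((-1.6978·111.32)² + (1.0589·101.51)²) = √(35720.658289 + 11553.872007) = 217.4271 km
B: √((-2.0303·111.32)² + (1.4495·101.51)²) = √(51081.874361 + 21649.810280) = 269.6881 km
C: √((-1.2546·111.32)² + (-0.8307·101.51)²) = √(19505.494355 + 7110.597183) = 163.1444 km
D: √((-0.0962·111.32)² + (1.0333·101.51)²) = √(114.682338 + 11001.971468) = 105.4355 km
E: √((-0.1922·111.32)² + (-1.3375·101.51)²) = √(457.776150 + 18433.391073) = 137.4451 km
F: √((-0.0800·111.32)² + (-0.4088·101.51)²) = √(79.309711 + 1722.024911) = 42.4421 km
G: √((1.1821·111.32)² + (1.5574·101.51)²) = √(17316.289185 + 24992.977388) = 205.6922 km
H: √((-0.1382·111.32)² + (-1.2115·101.51)²) = √(236.680502 + 15123.924216) = 123.9379 km
I: √((-1.0590·111.32)² + (0.8600·101.51)²) = √(13897.552251 + 7621.045562) = 146.6922 km
J: √((0.9858·111.32)² + (-0.8716·101.51)²) = √(12042.704307 + 7828.023102) = 140.9636 km
K: √((-1.3686·111.32)² + (1.0897·101.51)²) = √(23211.300101 + 12235.777115) = 188.2739 km
L: √((0.3975·111.32)² + (1.2542·101.51)²) = √(1958.035950 + 16208.814365) = 134.7845 km
M: √((0.2162·111.32)² + (1.7797·101.51)²) = √(579.238973 + 32637.077025) = 182.2534 km
N: √((0.6526·111.32)² + (-1.6766·101.51)²) = √(5277.649376 + 28965.203176) = 185.0482 km
O: √((0.7308·111.32)² + (1.5028·101.51)²) = √(6618.254638 + 23271.266963) = 172.8859 km
Sorted: F (42.4421 km) < D (105.4355 km) < H (123.9379 km) < L (134.7845 km) < E (137.4451 km) < …

F, D, H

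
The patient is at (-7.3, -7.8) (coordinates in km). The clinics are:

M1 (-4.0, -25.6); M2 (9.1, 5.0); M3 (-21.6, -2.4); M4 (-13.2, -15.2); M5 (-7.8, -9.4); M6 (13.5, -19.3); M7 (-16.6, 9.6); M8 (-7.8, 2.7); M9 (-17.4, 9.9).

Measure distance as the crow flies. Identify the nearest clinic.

Distances from (-7.3, -7.8):
M1: √((3.3)² + (-17.8)²) = √(10.890 + 316.840) = 18.1 km
M2: √((16.4)² + (12.8)²) = √(268.960 + 163.840) = 20.8 km
M3: √((-14.3)² + (5.4)²) = √(204.490 + 29.160) = 15.3 km
M4: √((-5.9)² + (-7.4)²) = √(34.810 + 54.760) = 9.5 km
M5: √((-0.5)² + (-1.6)²) = √(0.250 + 2.560) = 1.7 km
M6: √((20.8)² + (-11.5)²) = √(432.640 + 132.250) = 23.8 km
M7: √((-9.3)² + (17.4)²) = √(86.490 + 302.760) = 19.7 km
M8: √((-0.5)² + (10.5)²) = √(0.250 + 110.250) = 10.5 km
M9: √((-10.1)² + (17.7)²) = √(102.010 + 313.290) = 20.4 km
Minimum: M5 at 1.7 km.

M5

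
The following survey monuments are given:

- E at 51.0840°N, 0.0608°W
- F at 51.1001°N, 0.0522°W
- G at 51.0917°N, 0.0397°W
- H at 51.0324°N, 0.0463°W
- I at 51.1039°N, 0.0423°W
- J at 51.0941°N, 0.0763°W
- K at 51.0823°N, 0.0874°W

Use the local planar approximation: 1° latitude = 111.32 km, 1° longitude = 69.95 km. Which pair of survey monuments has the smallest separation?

Pairwise distances:
F–I: 0.8115 km
F–G: 1.2802 km
G–I: 1.3702 km
J–K: 1.5259 km
E–J: 1.5619 km
E–G: 1.7068 km
F–J: 1.8133 km
E–K: 1.8703 km
E–F: 1.8905 km
E–I: 2.5655 km
G–J: 2.5741 km
I–J: 2.6166 km
F–K: 3.1605 km
G–K: 3.4969 km
I–K: 3.9666 km
E–H: 5.8330 km
H–K: 6.2547 km
G–H: 6.6174 km
H–J: 7.1819 km
F–H: 7.5477 km
H–I: 7.9643 km
Closest pair: F–I at 0.8115 km.

F and I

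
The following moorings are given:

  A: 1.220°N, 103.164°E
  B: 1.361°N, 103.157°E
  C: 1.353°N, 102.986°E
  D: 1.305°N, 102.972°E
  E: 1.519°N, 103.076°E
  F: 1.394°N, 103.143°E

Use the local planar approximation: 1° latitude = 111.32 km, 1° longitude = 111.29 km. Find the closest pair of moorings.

B and F

Pairwise distances:
A–B: 15.715 km
A–C: 24.731 km
A–D: 23.369 km
A–E: 34.696 km
A–F: 19.510 km
B–C: 19.051 km
B–D: 21.512 km
B–E: 19.764 km
B–F: 3.990 km
C–D: 5.566 km
C–E: 21.019 km
C–F: 18.059 km
D–E: 26.485 km
D–F: 21.455 km
E–F: 15.787 km
Closest pair: B–F at 3.990 km.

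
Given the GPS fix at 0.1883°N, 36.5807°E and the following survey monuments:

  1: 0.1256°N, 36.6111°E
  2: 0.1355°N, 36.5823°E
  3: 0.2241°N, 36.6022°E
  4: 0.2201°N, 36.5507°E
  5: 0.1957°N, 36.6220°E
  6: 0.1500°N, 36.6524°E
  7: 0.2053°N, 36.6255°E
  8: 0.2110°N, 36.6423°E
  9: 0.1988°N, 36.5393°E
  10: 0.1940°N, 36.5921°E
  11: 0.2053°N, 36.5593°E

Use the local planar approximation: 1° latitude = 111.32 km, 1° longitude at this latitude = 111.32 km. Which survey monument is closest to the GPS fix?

Distances from 0.1883°N, 36.5807°E:
1: √((-0.0627·111.32)² + (0.0304·111.32)²) = √(48.717105 + 11.452322) = 7.7569 km
2: √((-0.0528·111.32)² + (0.0016·111.32)²) = √(34.547310 + 0.031724) = 5.8804 km
3: √((0.0358·111.32)² + (0.0215·111.32)²) = √(15.882265 + 5.728268) = 4.6487 km
4: √((0.0318·111.32)² + (-0.0300·111.32)²) = √(12.531430 + 11.152928) = 4.8667 km
5: √((0.0074·111.32)² + (0.0413·111.32)²) = √(0.678594 + 21.137153) = 4.6707 km
6: √((-0.0383·111.32)² + (0.0717·111.32)²) = √(18.177910 + 63.706641) = 9.0490 km
7: √((0.0170·111.32)² + (0.0448·111.32)²) = √(3.581329 + 24.871525) = 5.3341 km
8: √((0.0227·111.32)² + (0.0616·111.32)²) = √(6.385547 + 47.022728) = 7.3081 km
9: √((0.0105·111.32)² + (-0.0414·111.32)²) = √(1.366234 + 21.239636) = 4.7546 km
10: √((0.0057·111.32)² + (0.0114·111.32)²) = √(0.402621 + 1.610483) = 1.4188 km
11: √((0.0170·111.32)² + (-0.0214·111.32)²) = √(3.581329 + 5.675106) = 3.0424 km
Minimum: 10 at 1.4188 km.

10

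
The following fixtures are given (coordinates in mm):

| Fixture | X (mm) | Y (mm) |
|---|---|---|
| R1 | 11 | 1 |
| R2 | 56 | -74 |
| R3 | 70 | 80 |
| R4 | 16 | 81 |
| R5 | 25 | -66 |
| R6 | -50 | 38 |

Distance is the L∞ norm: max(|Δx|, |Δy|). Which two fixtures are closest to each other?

R2 and R5

Pairwise distances:
R2–R5: 31 mm
R3–R4: 54 mm
R1–R6: 61 mm
R4–R6: 66 mm
R1–R5: 67 mm
R1–R2: 75 mm
R1–R3: 79 mm
R1–R4: 80 mm
R5–R6: 104 mm
R2–R6: 112 mm
R3–R6: 120 mm
R3–R5: 146 mm
R4–R5: 147 mm
R2–R3: 154 mm
R2–R4: 155 mm
Closest pair: R2–R5 at 31 mm.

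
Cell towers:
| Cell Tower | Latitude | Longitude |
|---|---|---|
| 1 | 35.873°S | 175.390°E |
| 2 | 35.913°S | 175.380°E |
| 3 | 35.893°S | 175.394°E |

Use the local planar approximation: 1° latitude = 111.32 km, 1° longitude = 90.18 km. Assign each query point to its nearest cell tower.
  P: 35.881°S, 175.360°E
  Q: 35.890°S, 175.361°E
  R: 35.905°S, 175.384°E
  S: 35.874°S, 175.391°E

P at 35.881°S, 175.360°E:
  1: 2.848 km
  2: 3.993 km
  3: 3.344 km
  → nearest: 1 (2.848 km)
Q at 35.890°S, 175.361°E:
  1: 3.228 km
  2: 3.081 km
  3: 2.995 km
  → nearest: 3 (2.995 km)
R at 35.905°S, 175.384°E:
  1: 3.603 km
  2: 0.961 km
  3: 1.612 km
  → nearest: 2 (0.961 km)
S at 35.874°S, 175.391°E:
  1: 0.143 km
  2: 4.453 km
  3: 2.132 km
  → nearest: 1 (0.143 km)

P→1; Q→3; R→2; S→1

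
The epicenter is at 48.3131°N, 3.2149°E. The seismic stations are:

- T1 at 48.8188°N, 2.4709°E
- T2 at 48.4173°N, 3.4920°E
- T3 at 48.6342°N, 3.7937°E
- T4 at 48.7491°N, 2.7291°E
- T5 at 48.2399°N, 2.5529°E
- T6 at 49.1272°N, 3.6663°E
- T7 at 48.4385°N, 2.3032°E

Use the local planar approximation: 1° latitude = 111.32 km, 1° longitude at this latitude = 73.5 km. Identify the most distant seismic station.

T6

Distances from 48.3131°N, 3.2149°E:
T1: √((0.5057·111.32)² + (-0.7440·73.5)²) = √(3169.073432 + 2990.339856) = 78.4819 km
T2: √((0.1042·111.32)² + (0.2771·73.5)²) = √(134.549421 + 414.808579) = 23.4384 km
T3: √((0.3211·111.32)² + (0.5788·73.5)²) = √(1277.694445 + 1809.804747) = 55.5653 km
T4: √((0.4360·111.32)² + (-0.4858·73.5)²) = √(2355.696702 + 1274.939860) = 60.2548 km
T5: √((-0.0732·111.32)² + (-0.6620·73.5)²) = √(66.400073 + 2367.503649) = 49.3346 km
T6: √((0.8141·111.32)² + (0.4514·73.5)²) = √(8213.001550 + 1100.773048) = 96.5079 km
T7: √((0.1254·111.32)² + (-0.9117·73.5)²) = √(194.868422 + 4490.333399) = 68.4485 km
Maximum: T6 at 96.5079 km.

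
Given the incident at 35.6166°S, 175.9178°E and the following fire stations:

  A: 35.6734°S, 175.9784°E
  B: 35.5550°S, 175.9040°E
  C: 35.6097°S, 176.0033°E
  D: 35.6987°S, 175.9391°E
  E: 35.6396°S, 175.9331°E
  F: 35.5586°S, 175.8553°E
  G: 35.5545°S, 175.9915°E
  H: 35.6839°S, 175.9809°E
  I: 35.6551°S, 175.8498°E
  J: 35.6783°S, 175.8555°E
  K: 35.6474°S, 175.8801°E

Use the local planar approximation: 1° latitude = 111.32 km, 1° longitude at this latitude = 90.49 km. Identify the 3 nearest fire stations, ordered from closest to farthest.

Distances from 35.6166°S, 175.9178°E:
A: √((-0.0568·111.32)² + (0.0606·90.49)²) = √(39.980025 + 30.070900) = 8.3696 km
B: √((0.0616·111.32)² + (-0.0138·90.49)²) = √(47.022728 + 1.559407) = 6.9701 km
C: √((0.0069·111.32)² + (0.0855·90.49)²) = √(0.589990 + 59.859544) = 7.7749 km
D: √((-0.0821·111.32)² + (0.0213·90.49)²) = √(83.528121 + 3.715013) = 9.3404 km
E: √((-0.0230·111.32)² + (0.0153·90.49)²) = √(6.555443 + 1.916832) = 2.9107 km
F: √((0.0580·111.32)² + (-0.0625·90.49)²) = √(41.687167 + 31.986094) = 8.5833 km
G: √((0.0621·111.32)² + (0.0737·90.49)²) = √(47.789182 + 44.477068) = 9.6055 km
H: √((-0.0673·111.32)² + (0.0631·90.49)²) = √(56.127607 + 32.603175) = 9.4197 km
I: √((-0.0385·111.32)² + (-0.0680·90.49)²) = √(18.368253 + 37.863347) = 7.4988 km
J: √((-0.0617·111.32)² + (-0.0623·90.49)²) = √(47.175523 + 31.781711) = 8.8858 km
K: √((-0.0308·111.32)² + (-0.0377·90.49)²) = √(11.755682 + 11.638148) = 4.8367 km
Sorted: E (2.9107 km) < K (4.8367 km) < B (6.9701 km) < I (7.4988 km) < C (7.7749 km) < …

E, K, B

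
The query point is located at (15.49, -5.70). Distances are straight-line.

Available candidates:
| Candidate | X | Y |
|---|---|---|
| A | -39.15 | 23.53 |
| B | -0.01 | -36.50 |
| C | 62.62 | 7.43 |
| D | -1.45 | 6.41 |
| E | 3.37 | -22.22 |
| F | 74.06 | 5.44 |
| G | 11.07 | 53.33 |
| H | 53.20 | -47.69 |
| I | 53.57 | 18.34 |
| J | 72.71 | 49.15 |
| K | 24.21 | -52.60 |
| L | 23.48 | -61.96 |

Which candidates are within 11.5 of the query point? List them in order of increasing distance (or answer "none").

Distances from (15.49, -5.70):
A: √((-54.64)² + (29.23)²) = √(2985.5296 + 854.3929) = 61.97
B: √((-15.50)² + (-30.80)²) = √(240.2500 + 948.6400) = 34.48
C: √((47.13)² + (13.13)²) = √(2221.2369 + 172.3969) = 48.92
D: √((-16.94)² + (12.11)²) = √(286.9636 + 146.6521) = 20.82
E: √((-12.12)² + (-16.52)²) = √(146.8944 + 272.9104) = 20.49
F: √((58.57)² + (11.14)²) = √(3430.4449 + 124.0996) = 59.62
G: √((-4.42)² + (59.03)²) = √(19.5364 + 3484.5409) = 59.20
H: √((37.71)² + (-41.99)²) = √(1422.0441 + 1763.1601) = 56.44
I: √((38.08)² + (24.04)²) = √(1450.0864 + 577.9216) = 45.03
J: √((57.22)² + (54.85)²) = √(3274.1284 + 3008.5225) = 79.26
K: √((8.72)² + (-46.90)²) = √(76.0384 + 2199.6100) = 47.70
L: √((7.99)² + (-56.26)²) = √(63.8401 + 3165.1876) = 56.82
Threshold 11.5: none within range.

none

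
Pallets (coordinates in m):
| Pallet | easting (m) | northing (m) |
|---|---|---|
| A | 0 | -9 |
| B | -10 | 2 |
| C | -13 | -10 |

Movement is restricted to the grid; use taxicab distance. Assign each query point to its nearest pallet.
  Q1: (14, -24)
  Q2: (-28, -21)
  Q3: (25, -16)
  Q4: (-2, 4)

Q1 at (14, -24):
  A: |-14| + |15| = 14 + 15 = 29 m
  B: |-24| + |26| = 24 + 26 = 50 m
  C: |-27| + |14| = 27 + 14 = 41 m
  → nearest: A (29 m)
Q2 at (-28, -21):
  A: |28| + |12| = 28 + 12 = 40 m
  B: |18| + |23| = 18 + 23 = 41 m
  C: |15| + |11| = 15 + 11 = 26 m
  → nearest: C (26 m)
Q3 at (25, -16):
  A: |-25| + |7| = 25 + 7 = 32 m
  B: |-35| + |18| = 35 + 18 = 53 m
  C: |-38| + |6| = 38 + 6 = 44 m
  → nearest: A (32 m)
Q4 at (-2, 4):
  A: |2| + |-13| = 2 + 13 = 15 m
  B: |-8| + |-2| = 8 + 2 = 10 m
  C: |-11| + |-14| = 11 + 14 = 25 m
  → nearest: B (10 m)

Q1→A; Q2→C; Q3→A; Q4→B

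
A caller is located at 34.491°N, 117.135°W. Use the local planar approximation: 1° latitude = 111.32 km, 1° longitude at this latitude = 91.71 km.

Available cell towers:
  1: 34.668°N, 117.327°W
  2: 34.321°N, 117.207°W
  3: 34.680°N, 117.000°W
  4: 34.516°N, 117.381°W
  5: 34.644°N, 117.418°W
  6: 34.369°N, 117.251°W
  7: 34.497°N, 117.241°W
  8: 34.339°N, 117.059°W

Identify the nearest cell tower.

Distances from 34.491°N, 117.135°W:
1: √((0.177·111.32)² + (-0.192·91.71)²) = √(388.23343 + 310.05293) = 26.425 km
2: √((-0.170·111.32)² + (-0.072·91.71)²) = √(358.13292 + 43.60119) = 20.043 km
3: √((0.189·111.32)² + (0.135·91.71)²) = √(442.65972 + 153.28545) = 24.412 km
4: √((0.025·111.32)² + (-0.246·91.71)²) = √(7.74509 + 508.98338) = 22.732 km
5: √((0.153·111.32)² + (-0.283·91.71)²) = √(290.08766 + 673.60648) = 31.043 km
6: √((-0.122·111.32)² + (-0.116·91.71)²) = √(184.44465 + 113.17470) = 17.252 km
7: √((0.006·111.32)² + (-0.106·91.71)²) = √(0.44612 + 94.50290) = 9.744 km
8: √((-0.152·111.32)² + (0.076·91.71)²) = √(286.30806 + 48.58034) = 18.300 km
Minimum: 7 at 9.744 km.

7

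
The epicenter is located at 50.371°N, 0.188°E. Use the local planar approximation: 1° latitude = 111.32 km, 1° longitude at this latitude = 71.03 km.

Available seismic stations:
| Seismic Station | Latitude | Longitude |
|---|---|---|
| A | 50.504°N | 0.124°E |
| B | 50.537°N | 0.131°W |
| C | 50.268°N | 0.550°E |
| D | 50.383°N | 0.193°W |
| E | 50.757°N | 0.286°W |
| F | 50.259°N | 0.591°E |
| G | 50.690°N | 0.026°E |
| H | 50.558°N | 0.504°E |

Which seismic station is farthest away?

E

Distances from 50.371°N, 0.188°E:
A: √((0.133·111.32)² + (-0.064·71.03)²) = √(219.20461 + 20.66539) = 15.488 km
B: √((0.166·111.32)² + (-0.319·71.03)²) = √(341.47788 + 513.41079) = 29.238 km
C: √((-0.103·111.32)² + (0.362·71.03)²) = √(131.46824 + 661.15117) = 28.153 km
D: √((0.012·111.32)² + (-0.381·71.03)²) = √(1.78447 + 732.37512) = 27.095 km
E: √((0.386·111.32)² + (-0.474·71.03)²) = √(1846.37965 + 1133.54904) = 54.589 km
F: √((-0.112·111.32)² + (0.403·71.03)²) = √(155.44703 + 819.39578) = 31.222 km
G: √((0.319·111.32)² + (-0.162·71.03)²) = √(1261.03680 + 132.40783) = 37.329 km
H: √((0.187·111.32)² + (0.316·71.03)²) = √(433.34083 + 503.79957) = 30.613 km
Maximum: E at 54.589 km.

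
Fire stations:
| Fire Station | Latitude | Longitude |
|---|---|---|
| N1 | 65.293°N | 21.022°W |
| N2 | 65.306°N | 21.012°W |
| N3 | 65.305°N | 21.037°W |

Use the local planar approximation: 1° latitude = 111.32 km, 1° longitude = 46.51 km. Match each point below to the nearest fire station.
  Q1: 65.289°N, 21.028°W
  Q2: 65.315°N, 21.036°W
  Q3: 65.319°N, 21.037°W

Q1 at 65.289°N, 21.028°W:
  N1: 0.525 km
  N2: 2.033 km
  N3: 1.830 km
  → nearest: N1 (0.525 km)
Q2 at 65.315°N, 21.036°W:
  N1: 2.534 km
  N2: 1.500 km
  N3: 1.114 km
  → nearest: N3 (1.114 km)
Q3 at 65.319°N, 21.037°W:
  N1: 2.977 km
  N2: 1.856 km
  N3: 1.558 km
  → nearest: N3 (1.558 km)

Q1→N1; Q2→N3; Q3→N3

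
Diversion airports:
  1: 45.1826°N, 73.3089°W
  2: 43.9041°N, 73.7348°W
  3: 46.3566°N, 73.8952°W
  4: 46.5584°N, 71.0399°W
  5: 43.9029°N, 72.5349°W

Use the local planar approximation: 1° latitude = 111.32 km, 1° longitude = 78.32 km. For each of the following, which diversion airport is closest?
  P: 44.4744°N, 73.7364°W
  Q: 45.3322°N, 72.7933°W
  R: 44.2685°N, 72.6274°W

P→2; Q→1; R→5

P at 44.4744°N, 73.7364°W:
  1: 85.6521 km
  2: 63.4859 km
  3: 209.8953 km
  4: 313.7211 km
  5: 113.5892 km
  → nearest: 2 (63.4859 km)
Q at 45.3322°N, 72.7933°W:
  1: 43.6810 km
  2: 175.2448 km
  3: 143.0108 km
  4: 193.6257 km
  5: 160.3916 km
  → nearest: 1 (43.6810 km)
R at 44.2685°N, 72.6274°W:
  1: 114.9065 km
  2: 95.7491 km
  3: 252.7668 km
  4: 283.6171 km
  5: 41.3384 km
  → nearest: 5 (41.3384 km)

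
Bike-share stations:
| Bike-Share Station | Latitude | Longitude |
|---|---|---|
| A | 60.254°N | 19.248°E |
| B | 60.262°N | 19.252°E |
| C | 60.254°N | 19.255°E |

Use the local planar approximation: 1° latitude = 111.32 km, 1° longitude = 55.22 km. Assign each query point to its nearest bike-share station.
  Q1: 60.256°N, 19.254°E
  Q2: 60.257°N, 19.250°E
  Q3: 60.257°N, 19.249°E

Q1→C; Q2→A; Q3→A

Q1 at 60.256°N, 19.254°E:
  A: 0.399 km
  B: 0.677 km
  C: 0.229 km
  → nearest: C (0.229 km)
Q2 at 60.257°N, 19.250°E:
  A: 0.352 km
  B: 0.567 km
  C: 0.433 km
  → nearest: A (0.352 km)
Q3 at 60.257°N, 19.249°E:
  A: 0.338 km
  B: 0.581 km
  C: 0.470 km
  → nearest: A (0.338 km)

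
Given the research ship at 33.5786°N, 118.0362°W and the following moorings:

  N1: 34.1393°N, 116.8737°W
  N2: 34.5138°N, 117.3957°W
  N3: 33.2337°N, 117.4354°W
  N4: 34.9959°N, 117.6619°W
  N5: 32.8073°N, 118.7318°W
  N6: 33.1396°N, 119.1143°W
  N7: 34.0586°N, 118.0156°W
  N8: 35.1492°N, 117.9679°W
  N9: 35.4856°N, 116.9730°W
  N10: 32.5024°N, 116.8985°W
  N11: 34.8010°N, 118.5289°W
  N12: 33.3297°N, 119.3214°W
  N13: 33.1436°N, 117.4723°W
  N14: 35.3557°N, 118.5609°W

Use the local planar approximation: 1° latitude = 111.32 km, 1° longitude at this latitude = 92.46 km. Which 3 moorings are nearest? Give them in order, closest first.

N7, N3, N13

Distances from 33.5786°N, 118.0362°W:
N1: 124.2935 km
N2: 119.7716 km
N3: 67.5272 km
N4: 161.5249 km
N5: 107.2780 km
N6: 111.0160 km
N7: 53.4675 km
N8: 174.9532 km
N9: 233.9433 km
N10: 159.4301 km
N11: 143.5004 km
N12: 122.0171 km
N13: 71.1568 km
N14: 203.6885 km
Sorted: N7 (53.4675 km) < N3 (67.5272 km) < N13 (71.1568 km) < N5 (107.2780 km) < N6 (111.0160 km) < …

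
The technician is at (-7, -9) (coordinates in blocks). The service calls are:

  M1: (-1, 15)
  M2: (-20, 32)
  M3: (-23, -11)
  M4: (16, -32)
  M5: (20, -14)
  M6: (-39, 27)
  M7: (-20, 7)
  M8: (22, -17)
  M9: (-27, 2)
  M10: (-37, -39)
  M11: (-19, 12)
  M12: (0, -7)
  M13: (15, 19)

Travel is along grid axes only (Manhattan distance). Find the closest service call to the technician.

Distances from (-7, -9):
M1: |6| + |24| = 6 + 24 = 30 blocks
M2: |-13| + |41| = 13 + 41 = 54 blocks
M3: |-16| + |-2| = 16 + 2 = 18 blocks
M4: |23| + |-23| = 23 + 23 = 46 blocks
M5: |27| + |-5| = 27 + 5 = 32 blocks
M6: |-32| + |36| = 32 + 36 = 68 blocks
M7: |-13| + |16| = 13 + 16 = 29 blocks
M8: |29| + |-8| = 29 + 8 = 37 blocks
M9: |-20| + |11| = 20 + 11 = 31 blocks
M10: |-30| + |-30| = 30 + 30 = 60 blocks
M11: |-12| + |21| = 12 + 21 = 33 blocks
M12: |7| + |2| = 7 + 2 = 9 blocks
M13: |22| + |28| = 22 + 28 = 50 blocks
Minimum: M12 at 9 blocks.

M12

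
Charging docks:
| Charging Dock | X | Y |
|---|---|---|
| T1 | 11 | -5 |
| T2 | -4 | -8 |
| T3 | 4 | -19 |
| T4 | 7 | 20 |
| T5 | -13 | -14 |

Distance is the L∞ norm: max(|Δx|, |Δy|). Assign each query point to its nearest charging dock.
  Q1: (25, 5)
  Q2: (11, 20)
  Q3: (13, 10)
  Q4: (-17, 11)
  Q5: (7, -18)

Q1 at (25, 5):
  T1: 14
  T2: 29
  T3: 24
  T4: 18
  T5: 38
  → nearest: T1 (14)
Q2 at (11, 20):
  T1: 25
  T2: 28
  T3: 39
  T4: 4
  T5: 34
  → nearest: T4 (4)
Q3 at (13, 10):
  T1: 15
  T2: 18
  T3: 29
  T4: 10
  T5: 26
  → nearest: T4 (10)
Q4 at (-17, 11):
  T1: 28
  T2: 19
  T3: 30
  T4: 24
  T5: 25
  → nearest: T2 (19)
Q5 at (7, -18):
  T1: 13
  T2: 11
  T3: 3
  T4: 38
  T5: 20
  → nearest: T3 (3)

Q1→T1; Q2→T4; Q3→T4; Q4→T2; Q5→T3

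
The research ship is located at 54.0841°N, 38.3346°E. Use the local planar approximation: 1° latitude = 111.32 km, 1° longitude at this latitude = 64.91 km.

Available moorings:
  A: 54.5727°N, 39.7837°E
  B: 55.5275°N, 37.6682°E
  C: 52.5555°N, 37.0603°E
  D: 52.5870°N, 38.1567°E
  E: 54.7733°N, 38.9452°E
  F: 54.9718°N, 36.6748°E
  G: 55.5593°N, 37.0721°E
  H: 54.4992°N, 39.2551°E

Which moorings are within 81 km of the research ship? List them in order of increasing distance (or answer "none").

H

Distances from 54.0841°N, 38.3346°E:
A: 108.6548 km
B: 166.3999 km
C: 189.2021 km
D: 167.0567 km
E: 86.3544 km
F: 146.1935 km
G: 183.5309 km
H: 75.5333 km
Threshold 81 km: H (75.5333 km) is within range.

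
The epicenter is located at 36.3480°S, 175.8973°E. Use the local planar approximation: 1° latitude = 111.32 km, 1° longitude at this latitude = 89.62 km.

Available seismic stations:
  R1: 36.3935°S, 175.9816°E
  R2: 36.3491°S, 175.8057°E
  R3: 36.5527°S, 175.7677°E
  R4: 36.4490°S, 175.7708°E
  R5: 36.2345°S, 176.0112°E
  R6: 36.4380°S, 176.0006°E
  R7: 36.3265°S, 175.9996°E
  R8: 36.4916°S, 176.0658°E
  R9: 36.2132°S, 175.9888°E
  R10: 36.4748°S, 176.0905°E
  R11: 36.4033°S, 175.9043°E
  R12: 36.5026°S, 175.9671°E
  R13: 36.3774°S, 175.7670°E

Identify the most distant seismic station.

Distances from 36.3480°S, 175.8973°E:
R1: √((-0.0455·111.32)² + (0.0843·89.62)²) = √(25.654833 + 57.077511) = 9.0957 km
R2: √((-0.0011·111.32)² + (-0.0916·89.62)²) = √(0.014994 + 67.390833) = 8.2101 km
R3: √((-0.2047·111.32)² + (-0.1296·89.62)²) = √(519.256666 + 134.902464) = 25.5765 km
R4: √((-0.1010·111.32)² + (-0.1265·89.62)²) = √(126.412245 + 128.525982) = 15.9668 km
R5: √((0.1135·111.32)² + (0.1139·89.62)²) = √(159.638676 + 104.197507) = 16.2430 km
R6: √((-0.0900·111.32)² + (0.1033·89.62)²) = √(100.376353 + 85.705861) = 13.6412 km
R7: √((0.0215·111.32)² + (0.1023·89.62)²) = √(5.728268 + 84.054534) = 9.4754 km
R8: √((-0.1436·111.32)² + (0.1685·89.62)²) = √(255.537873 + 228.039295) = 21.9904 km
R9: √((0.1348·111.32)² + (0.0915·89.62)²) = √(225.178115 + 67.243772) = 17.1003 km
R10: √((-0.1268·111.32)² + (0.1932·89.62)²) = √(199.243840 + 299.794819) = 22.3392 km
R11: √((-0.0553·111.32)² + (0.0070·89.62)²) = √(37.896287 + 0.393555) = 6.1879 km
R12: √((-0.1546·111.32)² + (0.0698·89.62)²) = √(296.186578 + 39.130980) = 18.3117 km
R13: √((-0.0294·111.32)² + (-0.1303·89.62)²) = √(10.711272 + 136.363679) = 12.1274 km
Maximum: R3 at 25.5765 km.

R3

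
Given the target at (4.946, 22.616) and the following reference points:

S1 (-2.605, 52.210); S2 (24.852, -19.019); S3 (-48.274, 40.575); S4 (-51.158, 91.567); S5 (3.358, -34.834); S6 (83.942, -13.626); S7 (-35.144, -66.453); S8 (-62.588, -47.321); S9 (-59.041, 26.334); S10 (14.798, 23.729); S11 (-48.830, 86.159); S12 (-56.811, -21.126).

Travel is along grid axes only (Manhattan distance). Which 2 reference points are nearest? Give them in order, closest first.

S10, S1

Distances from (4.946, 22.616):
S1: |-7.551| + |29.594| = 7.551 + 29.594 = 37.145
S2: |19.906| + |-41.635| = 19.906 + 41.635 = 61.541
S3: |-53.220| + |17.959| = 53.220 + 17.959 = 71.179
S4: |-56.104| + |68.951| = 56.104 + 68.951 = 125.055
S5: |-1.588| + |-57.450| = 1.588 + 57.450 = 59.038
S6: |78.996| + |-36.242| = 78.996 + 36.242 = 115.238
S7: |-40.090| + |-89.069| = 40.090 + 89.069 = 129.159
S8: |-67.534| + |-69.937| = 67.534 + 69.937 = 137.471
S9: |-63.987| + |3.718| = 63.987 + 3.718 = 67.705
S10: |9.852| + |1.113| = 9.852 + 1.113 = 10.965
S11: |-53.776| + |63.543| = 53.776 + 63.543 = 117.319
S12: |-61.757| + |-43.742| = 61.757 + 43.742 = 105.499
Sorted: S10 (10.965) < S1 (37.145) < S5 (59.038) < S2 (61.541) < …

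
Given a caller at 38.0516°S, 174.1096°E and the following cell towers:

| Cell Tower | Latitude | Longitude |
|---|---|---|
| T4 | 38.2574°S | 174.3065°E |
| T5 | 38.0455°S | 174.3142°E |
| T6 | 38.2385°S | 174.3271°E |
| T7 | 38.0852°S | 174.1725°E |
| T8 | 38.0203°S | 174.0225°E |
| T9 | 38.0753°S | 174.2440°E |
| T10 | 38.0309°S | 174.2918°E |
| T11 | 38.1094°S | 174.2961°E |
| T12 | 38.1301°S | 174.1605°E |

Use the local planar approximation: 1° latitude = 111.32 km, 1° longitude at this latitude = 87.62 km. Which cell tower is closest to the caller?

Distances from 38.0516°S, 174.1096°E:
T4: √((-0.2058·111.32)² + (0.1969·87.62)²) = √(524.852338 + 297.644547) = 28.6792 km
T5: √((0.0061·111.32)² + (0.2046·87.62)²) = √(0.461112 + 321.379193) = 17.9399 km
T6: √((-0.1869·111.32)² + (0.2175·87.62)²) = √(432.877485 + 363.182589) = 28.2145 km
T7: √((-0.0336·111.32)² + (0.0629·87.62)²) = √(13.990233 + 30.374406) = 6.6607 km
T8: √((0.0313·111.32)² + (-0.0871·87.62)²) = √(12.140458 + 58.242875) = 8.3895 km
T9: √((-0.0237·111.32)² + (0.1344·87.62)²) = √(6.960542 + 138.677191) = 12.0680 km
T10: √((0.0207·111.32)² + (0.1822·87.62)²) = √(5.309909 + 254.860918) = 16.1298 km
T11: √((-0.0578·111.32)² + (0.1865·87.62)²) = √(41.400165 + 267.032530) = 17.5623 km
T12: √((-0.0785·111.32)² + (0.0509·87.62)²) = √(76.363480 + 19.890333) = 9.8109 km
Minimum: T7 at 6.6607 km.

T7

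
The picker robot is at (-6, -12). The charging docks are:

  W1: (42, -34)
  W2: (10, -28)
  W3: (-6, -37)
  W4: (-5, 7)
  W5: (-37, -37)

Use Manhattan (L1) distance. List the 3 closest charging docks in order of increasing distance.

W4, W3, W2

Distances from (-6, -12):
W1: 70
W2: 32
W3: 25
W4: 20
W5: 56
Sorted: W4 (20) < W3 (25) < W2 (32) < W5 (56) < W1 (70)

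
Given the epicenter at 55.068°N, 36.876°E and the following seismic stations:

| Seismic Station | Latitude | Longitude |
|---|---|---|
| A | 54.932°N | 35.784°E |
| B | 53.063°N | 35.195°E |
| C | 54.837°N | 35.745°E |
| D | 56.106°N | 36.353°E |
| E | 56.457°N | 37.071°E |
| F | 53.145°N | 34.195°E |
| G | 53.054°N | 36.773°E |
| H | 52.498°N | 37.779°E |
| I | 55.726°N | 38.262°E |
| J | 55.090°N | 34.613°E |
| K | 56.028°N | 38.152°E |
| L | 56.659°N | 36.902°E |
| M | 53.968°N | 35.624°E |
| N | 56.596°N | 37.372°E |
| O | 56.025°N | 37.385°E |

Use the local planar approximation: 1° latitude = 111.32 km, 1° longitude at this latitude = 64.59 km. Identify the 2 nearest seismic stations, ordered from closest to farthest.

A, C

Distances from 55.068°N, 36.876°E:
A: √((-0.136·111.32)² + (-1.092·64.59)²) = √(229.20507 + 4974.80252) = 72.139 km
B: √((-2.005·111.32)² + (-1.681·64.59)²) = √(49816.72225 + 11788.70217) = 248.204 km
C: √((-0.231·111.32)² + (-1.131·64.59)²) = √(661.25711 + 5336.49097) = 77.445 km
D: √((1.038·111.32)² + (-0.523·64.59)²) = √(13351.83948 + 1141.12691) = 120.387 km
E: √((1.389·111.32)² + (0.195·64.59)²) = √(23908.42057 + 158.63528) = 155.136 km
F: √((-1.923·111.32)² + (-2.681·64.59)²) = √(45825.26275 + 29986.39083) = 275.339 km
G: √((-2.014·111.32)² + (-0.103·64.59)²) = √(50264.95843 + 44.25935) = 224.297 km
H: √((-2.570·111.32)² + (0.903·64.59)²) = √(81848.86134 + 3401.77880) = 291.977 km
I: √((0.658·111.32)² + (1.386·64.59)²) = √(5365.35154 + 8014.14193) = 115.670 km
J: √((0.022·111.32)² + (-2.263·64.59)²) = √(5.99780 + 21364.84159) = 146.188 km
K: √((0.960·111.32)² + (1.276·64.59)²) = √(11420.59844 + 6792.53552) = 134.956 km
L: √((1.591·111.32)² + (0.026·64.59)²) = √(31367.99461 + 2.82018) = 177.118 km
M: √((-1.100·111.32)² + (-1.252·64.59)²) = √(14994.49230 + 6539.41993) = 146.744 km
N: √((1.528·111.32)² + (0.496·64.59)²) = √(28932.97580 + 1026.34630) = 173.088 km
O: √((0.957·111.32)² + (0.509·64.59)²) = √(11349.33122 + 1080.85176) = 111.491 km
Sorted: A (72.139 km) < C (77.445 km) < O (111.491 km) < I (115.670 km) < …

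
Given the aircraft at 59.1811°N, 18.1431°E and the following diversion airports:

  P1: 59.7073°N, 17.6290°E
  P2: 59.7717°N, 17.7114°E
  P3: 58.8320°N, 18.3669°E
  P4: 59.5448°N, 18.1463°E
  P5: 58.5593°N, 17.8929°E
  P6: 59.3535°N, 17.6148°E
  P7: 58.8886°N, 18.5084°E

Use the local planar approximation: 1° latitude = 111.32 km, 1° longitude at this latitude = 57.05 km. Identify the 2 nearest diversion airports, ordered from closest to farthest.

Distances from 59.1811°N, 18.1431°E:
P1: 65.5090 km
P2: 70.2072 km
P3: 40.9055 km
P4: 40.4875 km
P5: 70.6752 km
P6: 35.7310 km
P7: 38.6594 km
Sorted: P6 (35.7310 km) < P7 (38.6594 km) < P4 (40.4875 km) < P3 (40.9055 km) < …

P6, P7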